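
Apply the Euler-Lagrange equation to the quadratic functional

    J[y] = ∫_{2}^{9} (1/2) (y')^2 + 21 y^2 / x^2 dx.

The Lagrangian is L = (1/2) (y')^2 + 21 y^2 / x^2.
Compute ∂L/∂y = 42y/x^2, ∂L/∂y' = y'.
The Euler-Lagrange equation d/dx(∂L/∂y') − ∂L/∂y = 0 reduces to
    y'' − 42/x^2 · y = 0  (x > 0).
Its general solution is
    y(x) = A x^7 + B x^(-6),
with A, B fixed by the endpoint conditions.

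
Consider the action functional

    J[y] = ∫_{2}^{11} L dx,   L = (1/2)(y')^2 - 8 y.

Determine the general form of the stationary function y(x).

The Lagrangian is L = (1/2)(y')^2 - 8 y.
∂L/∂y = -8.
∂L/∂y' = y'.
The Euler-Lagrange equation d/dx(∂L/∂y') − ∂L/∂y = 0 becomes:
    y'' + 8 = 0
General solution: y(x) = -4 x^2 + A x + B, where A and B are arbitrary constants fixed by the endpoint conditions.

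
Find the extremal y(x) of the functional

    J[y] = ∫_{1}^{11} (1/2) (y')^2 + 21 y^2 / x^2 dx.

The Lagrangian is L = (1/2) (y')^2 + 21 y^2 / x^2.
Compute ∂L/∂y = 42y/x^2, ∂L/∂y' = y'.
The Euler-Lagrange equation d/dx(∂L/∂y') − ∂L/∂y = 0 reduces to
    y'' − 42/x^2 · y = 0  (x > 0).
Its general solution is
    y(x) = A x^7 + B x^(-6),
with A, B fixed by the endpoint conditions.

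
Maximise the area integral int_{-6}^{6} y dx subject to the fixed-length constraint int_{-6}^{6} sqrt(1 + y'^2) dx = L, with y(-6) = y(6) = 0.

Set up the augmented Lagrangian using a multiplier λ for the length constraint:
    F(y, y') = y − λ sqrt(1 + y'^2).
F has no explicit x dependence, so the Beltrami identity yields a first integral
    F − y' ∂F/∂y' = C.
Compute ∂F/∂y' = −λ y' / sqrt(1 + y'^2). Then
    y − λ sqrt(1 + y'^2) + λ y'^2 / sqrt(1 + y'^2) = C
    ⇒  y − λ / sqrt(1 + y'^2) = C.
Solving for y' and integrating gives
    (x − a)^2 + (y − b)^2 = λ^2,
a circular arc of radius λ. The constants a, b are determined by the endpoint conditions y(-6) = y(6) = 0, and λ is fixed implicitly by the length constraint
    ∫_{-6}^{6} sqrt(1 + y'^2) dx = L.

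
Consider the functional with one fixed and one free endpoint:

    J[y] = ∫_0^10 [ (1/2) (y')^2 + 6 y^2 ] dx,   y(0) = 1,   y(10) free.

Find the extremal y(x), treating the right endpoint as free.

The Lagrangian L = (1/2) (y')^2 + 6 y^2 gives
    ∂L/∂y = 12 y,   ∂L/∂y' = y'.
Euler-Lagrange: y'' − 12 y = 0.
With k = sqrt(12), the general solution is
    y(x) = A cosh(sqrt(12) x) + B sinh(sqrt(12) x).
Fixed left endpoint y(0) = 1 ⇒ A = 1.
The right endpoint x = 10 is free, so the natural (transversality) condition is ∂L/∂y' |_{x=10} = 0, i.e. y'(10) = 0.
Compute y'(x) = A k sinh(k x) + B k cosh(k x), so
    y'(10) = A k sinh(k·10) + B k cosh(k·10) = 0
    ⇒ B = −A tanh(k·10) = − tanh(sqrt(12)·10).
Therefore the extremal is
    y(x) = cosh(sqrt(12) x) − tanh(sqrt(12)·10) sinh(sqrt(12) x).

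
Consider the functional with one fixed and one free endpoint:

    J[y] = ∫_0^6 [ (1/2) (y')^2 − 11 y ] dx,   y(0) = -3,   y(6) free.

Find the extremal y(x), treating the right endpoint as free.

The Lagrangian L = (1/2) (y')^2 − 11 y gives
    ∂L/∂y = −11,   ∂L/∂y' = y'.
Euler-Lagrange: d/dx(y') − (−11) = 0, i.e. y'' + 11 = 0, so
    y(x) = −(11/2) x^2 + C1 x + C2.
Fixed left endpoint y(0) = -3 ⇒ C2 = -3.
The right endpoint x = 6 is free, so the natural (transversality) condition is ∂L/∂y' |_{x=6} = 0, i.e. y'(6) = 0.
Compute y'(x) = −11 x + C1, so y'(6) = −66 + C1 = 0 ⇒ C1 = 66.
Therefore the extremal is
    y(x) = −(11/2) x^2 + 66 x − 3.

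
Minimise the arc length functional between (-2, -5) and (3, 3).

Arc-length functional: J[y] = ∫ sqrt(1 + (y')^2) dx.
Lagrangian L = sqrt(1 + (y')^2) has no explicit y dependence, so ∂L/∂y = 0 and the Euler-Lagrange equation gives
    d/dx( y' / sqrt(1 + (y')^2) ) = 0  ⇒  y' / sqrt(1 + (y')^2) = const.
Hence y' is constant, so y(x) is affine.
Fitting the endpoints (-2, -5) and (3, 3):
    slope m = (3 − (-5)) / (3 − (-2)) = 8/5,
    intercept c = (-5) − m·(-2) = -9/5.
Extremal: y(x) = (8/5) x - 9/5.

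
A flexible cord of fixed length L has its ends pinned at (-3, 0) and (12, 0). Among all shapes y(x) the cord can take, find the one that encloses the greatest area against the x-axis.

Set up the augmented Lagrangian using a multiplier λ for the length constraint:
    F(y, y') = y − λ sqrt(1 + y'^2).
F has no explicit x dependence, so the Beltrami identity yields a first integral
    F − y' ∂F/∂y' = C.
Compute ∂F/∂y' = −λ y' / sqrt(1 + y'^2). Then
    y − λ sqrt(1 + y'^2) + λ y'^2 / sqrt(1 + y'^2) = C
    ⇒  y − λ / sqrt(1 + y'^2) = C.
Solving for y' and integrating gives
    (x − a)^2 + (y − b)^2 = λ^2,
a circular arc of radius λ. The constants a, b are determined by the endpoint conditions y(-3) = y(12) = 0, and λ is fixed implicitly by the length constraint
    ∫_{-3}^{12} sqrt(1 + y'^2) dx = L.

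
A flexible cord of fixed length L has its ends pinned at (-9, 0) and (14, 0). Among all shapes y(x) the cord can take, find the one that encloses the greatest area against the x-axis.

Set up the augmented Lagrangian using a multiplier λ for the length constraint:
    F(y, y') = y − λ sqrt(1 + y'^2).
F has no explicit x dependence, so the Beltrami identity yields a first integral
    F − y' ∂F/∂y' = C.
Compute ∂F/∂y' = −λ y' / sqrt(1 + y'^2). Then
    y − λ sqrt(1 + y'^2) + λ y'^2 / sqrt(1 + y'^2) = C
    ⇒  y − λ / sqrt(1 + y'^2) = C.
Solving for y' and integrating gives
    (x − a)^2 + (y − b)^2 = λ^2,
a circular arc of radius λ. The constants a, b are determined by the endpoint conditions y(-9) = y(14) = 0, and λ is fixed implicitly by the length constraint
    ∫_{-9}^{14} sqrt(1 + y'^2) dx = L.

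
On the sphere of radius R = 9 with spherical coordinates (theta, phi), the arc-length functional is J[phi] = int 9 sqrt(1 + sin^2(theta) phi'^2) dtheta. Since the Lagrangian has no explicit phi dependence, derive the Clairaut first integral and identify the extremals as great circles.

On the sphere of radius R = 9 with spherical coordinates (θ, φ), the induced metric is
    ds^2 = 81(dθ^2 + sin^2(θ) dφ^2).
Parameterise by θ; the arc-length functional is
    J[φ] = ∫ 9 sqrt(1 + sin^2(θ) (dφ/dθ)^2) dθ,
so L = 9 sqrt(1 + sin^2(θ) φ'^2). Compute
    ∂L/∂φ = 0  (L has no explicit φ dependence),
    ∂L/∂φ' = 9 sin^2(θ) φ' / sqrt(1 + sin^2(θ) φ'^2).
Since ∂L/∂φ = 0, the Euler-Lagrange equation
    d/dθ(∂L/∂φ') − ∂L/∂φ = 0
reduces to d/dθ(∂L/∂φ') = 0, i.e. the momentum conjugate to φ is conserved:
    9 sin^2(θ) φ' / sqrt(1 + sin^2(θ) φ'^2) = C.
The overall factor of 9 is constant, so dividing through gives Clairaut's relation sin^2(θ) φ' / sqrt(1 + sin^2(θ) φ'^2) = C' (with C' = C/9). Solving for φ' and integrating gives the great-circle family
    cot(θ) = A cos(φ − φ_0),
i.e. the intersection of the sphere with a plane through the origin. The two constants A and φ_0 (equivalently C and one phase) are fixed by the two endpoint conditions.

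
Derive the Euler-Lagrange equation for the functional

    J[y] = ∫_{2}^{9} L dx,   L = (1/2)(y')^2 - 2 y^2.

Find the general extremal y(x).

The Lagrangian is L = (1/2)(y')^2 - 2 y^2.
∂L/∂y = -4y.
∂L/∂y' = y'.
The Euler-Lagrange equation d/dx(∂L/∂y') − ∂L/∂y = 0 becomes:
    y'' + 4 y = 0
General solution: y(x) = A sin(2x) + B cos(2x), where A and B are arbitrary constants fixed by the endpoint conditions.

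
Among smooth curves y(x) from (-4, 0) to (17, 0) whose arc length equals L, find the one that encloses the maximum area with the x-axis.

Set up the augmented Lagrangian using a multiplier λ for the length constraint:
    F(y, y') = y − λ sqrt(1 + y'^2).
F has no explicit x dependence, so the Beltrami identity yields a first integral
    F − y' ∂F/∂y' = C.
Compute ∂F/∂y' = −λ y' / sqrt(1 + y'^2). Then
    y − λ sqrt(1 + y'^2) + λ y'^2 / sqrt(1 + y'^2) = C
    ⇒  y − λ / sqrt(1 + y'^2) = C.
Solving for y' and integrating gives
    (x − a)^2 + (y − b)^2 = λ^2,
a circular arc of radius λ. The constants a, b are determined by the endpoint conditions y(-4) = y(17) = 0, and λ is fixed implicitly by the length constraint
    ∫_{-4}^{17} sqrt(1 + y'^2) dx = L.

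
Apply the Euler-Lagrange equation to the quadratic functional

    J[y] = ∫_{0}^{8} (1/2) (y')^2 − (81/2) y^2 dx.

The Lagrangian is L = (1/2) (y')^2 − (81/2) y^2.
Compute ∂L/∂y = -81y, ∂L/∂y' = y'.
The Euler-Lagrange equation d/dx(∂L/∂y') − ∂L/∂y = 0 reduces to
    y'' + 81 y = 0.
Its general solution is
    y(x) = A sin(9x) + B cos(9x),
with A, B fixed by the endpoint conditions.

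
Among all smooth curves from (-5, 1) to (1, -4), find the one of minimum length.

Arc-length functional: J[y] = ∫ sqrt(1 + (y')^2) dx.
Lagrangian L = sqrt(1 + (y')^2) has no explicit y dependence, so ∂L/∂y = 0 and the Euler-Lagrange equation gives
    d/dx( y' / sqrt(1 + (y')^2) ) = 0  ⇒  y' / sqrt(1 + (y')^2) = const.
Hence y' is constant, so y(x) is affine.
Fitting the endpoints (-5, 1) and (1, -4):
    slope m = ((-4) − 1) / (1 − (-5)) = -5/6,
    intercept c = 1 − m·(-5) = -19/6.
Extremal: y(x) = (-5/6) x - 19/6.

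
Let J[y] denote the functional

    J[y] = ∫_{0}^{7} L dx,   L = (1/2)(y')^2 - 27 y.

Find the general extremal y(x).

The Lagrangian is L = (1/2)(y')^2 - 27 y.
∂L/∂y = -27.
∂L/∂y' = y'.
The Euler-Lagrange equation d/dx(∂L/∂y') − ∂L/∂y = 0 becomes:
    y'' + 27 = 0
General solution: y(x) = -(27/2) x^2 + A x + B, where A and B are arbitrary constants fixed by the endpoint conditions.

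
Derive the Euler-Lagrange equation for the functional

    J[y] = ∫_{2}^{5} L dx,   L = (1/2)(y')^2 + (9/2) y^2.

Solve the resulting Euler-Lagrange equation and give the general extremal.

The Lagrangian is L = (1/2)(y')^2 + (9/2) y^2.
∂L/∂y = 9y.
∂L/∂y' = y'.
The Euler-Lagrange equation d/dx(∂L/∂y') − ∂L/∂y = 0 becomes:
    y'' - 9 y = 0
General solution: y(x) = A e^(3x) + B e^(-3x), where A and B are arbitrary constants fixed by the endpoint conditions.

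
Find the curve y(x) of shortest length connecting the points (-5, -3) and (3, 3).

Arc-length functional: J[y] = ∫ sqrt(1 + (y')^2) dx.
Lagrangian L = sqrt(1 + (y')^2) has no explicit y dependence, so ∂L/∂y = 0 and the Euler-Lagrange equation gives
    d/dx( y' / sqrt(1 + (y')^2) ) = 0  ⇒  y' / sqrt(1 + (y')^2) = const.
Hence y' is constant, so y(x) is affine.
Fitting the endpoints (-5, -3) and (3, 3):
    slope m = (3 − (-3)) / (3 − (-5)) = 3/4,
    intercept c = (-3) − m·(-5) = 3/4.
Extremal: y(x) = (3/4) x + 3/4.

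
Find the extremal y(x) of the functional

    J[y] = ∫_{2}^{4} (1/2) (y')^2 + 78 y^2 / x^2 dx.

The Lagrangian is L = (1/2) (y')^2 + 78 y^2 / x^2.
Compute ∂L/∂y = 156y/x^2, ∂L/∂y' = y'.
The Euler-Lagrange equation d/dx(∂L/∂y') − ∂L/∂y = 0 reduces to
    y'' − 156/x^2 · y = 0  (x > 0).
Its general solution is
    y(x) = A x^13 + B x^(-12),
with A, B fixed by the endpoint conditions.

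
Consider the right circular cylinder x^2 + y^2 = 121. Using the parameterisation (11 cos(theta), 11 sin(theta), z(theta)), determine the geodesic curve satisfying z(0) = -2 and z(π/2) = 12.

Parameterise the cylinder of radius R = 11 as
    r(θ) = (11 cos θ, 11 sin θ, z(θ)).
The arc-length element is
    ds = sqrt(121 + (dz/dθ)^2) dθ,
so the Lagrangian is L = sqrt(121 + z'^2).
L depends on z' only, not on z or θ, so ∂L/∂z = 0 and
    ∂L/∂z' = z' / sqrt(121 + z'^2).
The Euler-Lagrange equation gives
    d/dθ( z' / sqrt(121 + z'^2) ) = 0,
so z' is constant. Integrating once:
    z(θ) = a θ + b,
a helix on the cylinder (a straight line when the cylinder is unrolled). The constants a, b are determined by the endpoint conditions.
With endpoint conditions z(0) = -2 and z(π/2) = 12: from z(0) = b we get b = -2, and a·π/2 + -2 = 12 gives a = 28/π, so
    z(θ) = (28/π) θ − 2.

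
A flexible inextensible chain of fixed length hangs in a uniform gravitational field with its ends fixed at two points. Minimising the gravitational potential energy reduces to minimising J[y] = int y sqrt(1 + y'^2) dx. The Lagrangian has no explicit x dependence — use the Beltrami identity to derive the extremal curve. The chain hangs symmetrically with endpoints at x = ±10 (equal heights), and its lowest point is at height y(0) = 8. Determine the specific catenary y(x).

The Lagrangian L(y, y') = y sqrt(1 + y'^2) has no explicit x dependence, so the Beltrami identity applies:
    L − y' ∂L/∂y' = C.
Compute ∂L/∂y' = y · y' / sqrt(1 + y'^2). Then
    L − y' ∂L/∂y'
    = y sqrt(1 + y'^2) − y · y'^2 / sqrt(1 + y'^2)
    = y (1 + y'^2 − y'^2) / sqrt(1 + y'^2)
    = y / sqrt(1 + y'^2) = C.
Squaring gives y^2 = C^2 (1 + y'^2), i.e.
    y'^2 = y^2 / C^2 − 1.
Separating variables,
    dy / sqrt(y^2 − C^2) = dx / C,
and integrating gives arccosh(y / C) = (x − a)/C, so
    y(x) = C cosh((x − a)/C),
the catenary. The constants C and a are fixed by the two endpoint conditions (and, for the hanging-chain problem, the length constraint selects C).
Now fit the given data. The endpoints x = ±10 are symmetric at equal height, so the catenary is even about its minimum: a = 0 and y(x) = C cosh(x/C). The lowest point is y(0) = C cosh(0) = C, and we are told y(0) = 8, so C = 8. Therefore
    y(x) = 8 cosh(x/8),
and at the endpoints
    y(±10) = 8 cosh(10/8).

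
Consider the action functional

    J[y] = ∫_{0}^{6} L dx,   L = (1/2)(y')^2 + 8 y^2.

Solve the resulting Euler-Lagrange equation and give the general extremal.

The Lagrangian is L = (1/2)(y')^2 + 8 y^2.
∂L/∂y = 16y.
∂L/∂y' = y'.
The Euler-Lagrange equation d/dx(∂L/∂y') − ∂L/∂y = 0 becomes:
    y'' - 16 y = 0
General solution: y(x) = A e^(4x) + B e^(-4x), where A and B are arbitrary constants fixed by the endpoint conditions.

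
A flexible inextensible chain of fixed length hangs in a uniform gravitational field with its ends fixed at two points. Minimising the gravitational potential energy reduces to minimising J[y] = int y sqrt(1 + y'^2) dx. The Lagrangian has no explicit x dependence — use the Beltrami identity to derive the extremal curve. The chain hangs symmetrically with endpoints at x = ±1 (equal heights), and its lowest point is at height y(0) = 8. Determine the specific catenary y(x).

The Lagrangian L(y, y') = y sqrt(1 + y'^2) has no explicit x dependence, so the Beltrami identity applies:
    L − y' ∂L/∂y' = C.
Compute ∂L/∂y' = y · y' / sqrt(1 + y'^2). Then
    L − y' ∂L/∂y'
    = y sqrt(1 + y'^2) − y · y'^2 / sqrt(1 + y'^2)
    = y (1 + y'^2 − y'^2) / sqrt(1 + y'^2)
    = y / sqrt(1 + y'^2) = C.
Squaring gives y^2 = C^2 (1 + y'^2), i.e.
    y'^2 = y^2 / C^2 − 1.
Separating variables,
    dy / sqrt(y^2 − C^2) = dx / C,
and integrating gives arccosh(y / C) = (x − a)/C, so
    y(x) = C cosh((x − a)/C),
the catenary. The constants C and a are fixed by the two endpoint conditions (and, for the hanging-chain problem, the length constraint selects C).
Now fit the given data. The endpoints x = ±1 are symmetric at equal height, so the catenary is even about its minimum: a = 0 and y(x) = C cosh(x/C). The lowest point is y(0) = C cosh(0) = C, and we are told y(0) = 8, so C = 8. Therefore
    y(x) = 8 cosh(x/8),
and at the endpoints
    y(±1) = 8 cosh(1/8).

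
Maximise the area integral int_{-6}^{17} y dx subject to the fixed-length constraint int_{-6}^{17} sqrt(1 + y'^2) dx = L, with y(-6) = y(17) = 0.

Set up the augmented Lagrangian using a multiplier λ for the length constraint:
    F(y, y') = y − λ sqrt(1 + y'^2).
F has no explicit x dependence, so the Beltrami identity yields a first integral
    F − y' ∂F/∂y' = C.
Compute ∂F/∂y' = −λ y' / sqrt(1 + y'^2). Then
    y − λ sqrt(1 + y'^2) + λ y'^2 / sqrt(1 + y'^2) = C
    ⇒  y − λ / sqrt(1 + y'^2) = C.
Solving for y' and integrating gives
    (x − a)^2 + (y − b)^2 = λ^2,
a circular arc of radius λ. The constants a, b are determined by the endpoint conditions y(-6) = y(17) = 0, and λ is fixed implicitly by the length constraint
    ∫_{-6}^{17} sqrt(1 + y'^2) dx = L.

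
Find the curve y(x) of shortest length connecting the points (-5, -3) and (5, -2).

Arc-length functional: J[y] = ∫ sqrt(1 + (y')^2) dx.
Lagrangian L = sqrt(1 + (y')^2) has no explicit y dependence, so ∂L/∂y = 0 and the Euler-Lagrange equation gives
    d/dx( y' / sqrt(1 + (y')^2) ) = 0  ⇒  y' / sqrt(1 + (y')^2) = const.
Hence y' is constant, so y(x) is affine.
Fitting the endpoints (-5, -3) and (5, -2):
    slope m = ((-2) − (-3)) / (5 − (-5)) = 1/10,
    intercept c = (-3) − m·(-5) = -5/2.
Extremal: y(x) = (1/10) x - 5/2.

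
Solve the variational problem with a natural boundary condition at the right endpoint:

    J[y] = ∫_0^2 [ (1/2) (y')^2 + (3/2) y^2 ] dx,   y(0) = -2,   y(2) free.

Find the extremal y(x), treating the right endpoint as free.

The Lagrangian L = (1/2) (y')^2 + (3/2) y^2 gives
    ∂L/∂y = 3 y,   ∂L/∂y' = y'.
Euler-Lagrange: y'' − 3 y = 0.
With k = sqrt(3), the general solution is
    y(x) = A cosh(sqrt(3) x) + B sinh(sqrt(3) x).
Fixed left endpoint y(0) = -2 ⇒ A = -2.
The right endpoint x = 2 is free, so the natural (transversality) condition is ∂L/∂y' |_{x=2} = 0, i.e. y'(2) = 0.
Compute y'(x) = A k sinh(k x) + B k cosh(k x), so
    y'(2) = A k sinh(k·2) + B k cosh(k·2) = 0
    ⇒ B = −A tanh(k·2) = 2 tanh(sqrt(3)·2).
Therefore the extremal is
    y(x) = −2 cosh(sqrt(3) x) + 2 tanh(sqrt(3)·2) sinh(sqrt(3) x).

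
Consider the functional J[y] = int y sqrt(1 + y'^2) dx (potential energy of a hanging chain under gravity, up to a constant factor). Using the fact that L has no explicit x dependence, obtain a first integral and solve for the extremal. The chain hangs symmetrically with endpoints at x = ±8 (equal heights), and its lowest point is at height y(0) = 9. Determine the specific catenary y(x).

The Lagrangian L(y, y') = y sqrt(1 + y'^2) has no explicit x dependence, so the Beltrami identity applies:
    L − y' ∂L/∂y' = C.
Compute ∂L/∂y' = y · y' / sqrt(1 + y'^2). Then
    L − y' ∂L/∂y'
    = y sqrt(1 + y'^2) − y · y'^2 / sqrt(1 + y'^2)
    = y (1 + y'^2 − y'^2) / sqrt(1 + y'^2)
    = y / sqrt(1 + y'^2) = C.
Squaring gives y^2 = C^2 (1 + y'^2), i.e.
    y'^2 = y^2 / C^2 − 1.
Separating variables,
    dy / sqrt(y^2 − C^2) = dx / C,
and integrating gives arccosh(y / C) = (x − a)/C, so
    y(x) = C cosh((x − a)/C),
the catenary. The constants C and a are fixed by the two endpoint conditions (and, for the hanging-chain problem, the length constraint selects C).
Now fit the given data. The endpoints x = ±8 are symmetric at equal height, so the catenary is even about its minimum: a = 0 and y(x) = C cosh(x/C). The lowest point is y(0) = C cosh(0) = C, and we are told y(0) = 9, so C = 9. Therefore
    y(x) = 9 cosh(x/9),
and at the endpoints
    y(±8) = 9 cosh(8/9).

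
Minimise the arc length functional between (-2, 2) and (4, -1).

Arc-length functional: J[y] = ∫ sqrt(1 + (y')^2) dx.
Lagrangian L = sqrt(1 + (y')^2) has no explicit y dependence, so ∂L/∂y = 0 and the Euler-Lagrange equation gives
    d/dx( y' / sqrt(1 + (y')^2) ) = 0  ⇒  y' / sqrt(1 + (y')^2) = const.
Hence y' is constant, so y(x) is affine.
Fitting the endpoints (-2, 2) and (4, -1):
    slope m = ((-1) − 2) / (4 − (-2)) = -1/2,
    intercept c = 2 − m·(-2) = 1.
Extremal: y(x) = (-1/2) x + 1.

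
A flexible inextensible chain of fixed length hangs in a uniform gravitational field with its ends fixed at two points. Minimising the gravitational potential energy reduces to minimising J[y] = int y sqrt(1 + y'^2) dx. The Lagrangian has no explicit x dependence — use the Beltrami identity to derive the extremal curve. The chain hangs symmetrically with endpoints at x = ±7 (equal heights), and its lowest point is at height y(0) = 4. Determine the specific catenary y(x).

The Lagrangian L(y, y') = y sqrt(1 + y'^2) has no explicit x dependence, so the Beltrami identity applies:
    L − y' ∂L/∂y' = C.
Compute ∂L/∂y' = y · y' / sqrt(1 + y'^2). Then
    L − y' ∂L/∂y'
    = y sqrt(1 + y'^2) − y · y'^2 / sqrt(1 + y'^2)
    = y (1 + y'^2 − y'^2) / sqrt(1 + y'^2)
    = y / sqrt(1 + y'^2) = C.
Squaring gives y^2 = C^2 (1 + y'^2), i.e.
    y'^2 = y^2 / C^2 − 1.
Separating variables,
    dy / sqrt(y^2 − C^2) = dx / C,
and integrating gives arccosh(y / C) = (x − a)/C, so
    y(x) = C cosh((x − a)/C),
the catenary. The constants C and a are fixed by the two endpoint conditions (and, for the hanging-chain problem, the length constraint selects C).
Now fit the given data. The endpoints x = ±7 are symmetric at equal height, so the catenary is even about its minimum: a = 0 and y(x) = C cosh(x/C). The lowest point is y(0) = C cosh(0) = C, and we are told y(0) = 4, so C = 4. Therefore
    y(x) = 4 cosh(x/4),
and at the endpoints
    y(±7) = 4 cosh(7/4).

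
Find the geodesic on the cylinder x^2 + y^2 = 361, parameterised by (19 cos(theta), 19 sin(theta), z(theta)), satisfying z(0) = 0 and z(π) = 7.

Parameterise the cylinder of radius R = 19 as
    r(θ) = (19 cos θ, 19 sin θ, z(θ)).
The arc-length element is
    ds = sqrt(361 + (dz/dθ)^2) dθ,
so the Lagrangian is L = sqrt(361 + z'^2).
L depends on z' only, not on z or θ, so ∂L/∂z = 0 and
    ∂L/∂z' = z' / sqrt(361 + z'^2).
The Euler-Lagrange equation gives
    d/dθ( z' / sqrt(361 + z'^2) ) = 0,
so z' is constant. Integrating once:
    z(θ) = a θ + b,
a helix on the cylinder (a straight line when the cylinder is unrolled). The constants a, b are determined by the endpoint conditions.
With endpoint conditions z(0) = 0 and z(π) = 7: from z(0) = b we get b = 0, and a·π + 0 = 7 gives a = 7/π, so
    z(θ) = (7/π) θ.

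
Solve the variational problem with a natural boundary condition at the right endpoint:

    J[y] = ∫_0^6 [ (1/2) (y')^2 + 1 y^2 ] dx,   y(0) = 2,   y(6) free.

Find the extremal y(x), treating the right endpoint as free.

The Lagrangian L = (1/2) (y')^2 + 1 y^2 gives
    ∂L/∂y = 2 y,   ∂L/∂y' = y'.
Euler-Lagrange: y'' − 2 y = 0.
With k = sqrt(2), the general solution is
    y(x) = A cosh(sqrt(2) x) + B sinh(sqrt(2) x).
Fixed left endpoint y(0) = 2 ⇒ A = 2.
The right endpoint x = 6 is free, so the natural (transversality) condition is ∂L/∂y' |_{x=6} = 0, i.e. y'(6) = 0.
Compute y'(x) = A k sinh(k x) + B k cosh(k x), so
    y'(6) = A k sinh(k·6) + B k cosh(k·6) = 0
    ⇒ B = −A tanh(k·6) = − 2 tanh(sqrt(2)·6).
Therefore the extremal is
    y(x) = 2 cosh(sqrt(2) x) − 2 tanh(sqrt(2)·6) sinh(sqrt(2) x).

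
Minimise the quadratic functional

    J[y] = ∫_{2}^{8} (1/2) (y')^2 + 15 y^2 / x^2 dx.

The Lagrangian is L = (1/2) (y')^2 + 15 y^2 / x^2.
Compute ∂L/∂y = 30y/x^2, ∂L/∂y' = y'.
The Euler-Lagrange equation d/dx(∂L/∂y') − ∂L/∂y = 0 reduces to
    y'' − 30/x^2 · y = 0  (x > 0).
Its general solution is
    y(x) = A x^6 + B x^(-5),
with A, B fixed by the endpoint conditions.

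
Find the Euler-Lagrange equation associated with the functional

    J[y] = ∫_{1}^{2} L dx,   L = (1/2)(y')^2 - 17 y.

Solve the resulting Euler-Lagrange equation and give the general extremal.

The Lagrangian is L = (1/2)(y')^2 - 17 y.
∂L/∂y = -17.
∂L/∂y' = y'.
The Euler-Lagrange equation d/dx(∂L/∂y') − ∂L/∂y = 0 becomes:
    y'' + 17 = 0
General solution: y(x) = -(17/2) x^2 + A x + B, where A and B are arbitrary constants fixed by the endpoint conditions.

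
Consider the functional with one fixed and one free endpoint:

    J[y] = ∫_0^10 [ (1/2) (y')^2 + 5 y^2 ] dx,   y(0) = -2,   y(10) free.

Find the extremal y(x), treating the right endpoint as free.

The Lagrangian L = (1/2) (y')^2 + 5 y^2 gives
    ∂L/∂y = 10 y,   ∂L/∂y' = y'.
Euler-Lagrange: y'' − 10 y = 0.
With k = sqrt(10), the general solution is
    y(x) = A cosh(sqrt(10) x) + B sinh(sqrt(10) x).
Fixed left endpoint y(0) = -2 ⇒ A = -2.
The right endpoint x = 10 is free, so the natural (transversality) condition is ∂L/∂y' |_{x=10} = 0, i.e. y'(10) = 0.
Compute y'(x) = A k sinh(k x) + B k cosh(k x), so
    y'(10) = A k sinh(k·10) + B k cosh(k·10) = 0
    ⇒ B = −A tanh(k·10) = 2 tanh(sqrt(10)·10).
Therefore the extremal is
    y(x) = −2 cosh(sqrt(10) x) + 2 tanh(sqrt(10)·10) sinh(sqrt(10) x).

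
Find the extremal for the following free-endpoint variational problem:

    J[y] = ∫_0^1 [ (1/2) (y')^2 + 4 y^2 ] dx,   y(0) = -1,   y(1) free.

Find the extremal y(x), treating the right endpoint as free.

The Lagrangian L = (1/2) (y')^2 + 4 y^2 gives
    ∂L/∂y = 8 y,   ∂L/∂y' = y'.
Euler-Lagrange: y'' − 8 y = 0.
With k = sqrt(8), the general solution is
    y(x) = A cosh(sqrt(8) x) + B sinh(sqrt(8) x).
Fixed left endpoint y(0) = -1 ⇒ A = -1.
The right endpoint x = 1 is free, so the natural (transversality) condition is ∂L/∂y' |_{x=1} = 0, i.e. y'(1) = 0.
Compute y'(x) = A k sinh(k x) + B k cosh(k x), so
    y'(1) = A k sinh(k·1) + B k cosh(k·1) = 0
    ⇒ B = −A tanh(k·1) = tanh(sqrt(8)·1).
Therefore the extremal is
    y(x) = −cosh(sqrt(8) x) + tanh(sqrt(8)·1) sinh(sqrt(8) x).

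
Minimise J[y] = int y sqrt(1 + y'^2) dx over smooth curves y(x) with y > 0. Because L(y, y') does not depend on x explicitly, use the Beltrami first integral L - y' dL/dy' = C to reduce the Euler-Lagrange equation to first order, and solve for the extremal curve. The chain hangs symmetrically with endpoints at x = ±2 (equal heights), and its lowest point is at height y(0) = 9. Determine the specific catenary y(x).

The Lagrangian L(y, y') = y sqrt(1 + y'^2) has no explicit x dependence, so the Beltrami identity applies:
    L − y' ∂L/∂y' = C.
Compute ∂L/∂y' = y · y' / sqrt(1 + y'^2). Then
    L − y' ∂L/∂y'
    = y sqrt(1 + y'^2) − y · y'^2 / sqrt(1 + y'^2)
    = y (1 + y'^2 − y'^2) / sqrt(1 + y'^2)
    = y / sqrt(1 + y'^2) = C.
Squaring gives y^2 = C^2 (1 + y'^2), i.e.
    y'^2 = y^2 / C^2 − 1.
Separating variables,
    dy / sqrt(y^2 − C^2) = dx / C,
and integrating gives arccosh(y / C) = (x − a)/C, so
    y(x) = C cosh((x − a)/C),
the catenary. The constants C and a are fixed by the two endpoint conditions (and, for the hanging-chain problem, the length constraint selects C).
Now fit the given data. The endpoints x = ±2 are symmetric at equal height, so the catenary is even about its minimum: a = 0 and y(x) = C cosh(x/C). The lowest point is y(0) = C cosh(0) = C, and we are told y(0) = 9, so C = 9. Therefore
    y(x) = 9 cosh(x/9),
and at the endpoints
    y(±2) = 9 cosh(2/9).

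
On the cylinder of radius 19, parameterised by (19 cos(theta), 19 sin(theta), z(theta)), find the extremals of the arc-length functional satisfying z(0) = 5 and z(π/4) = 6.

Parameterise the cylinder of radius R = 19 as
    r(θ) = (19 cos θ, 19 sin θ, z(θ)).
The arc-length element is
    ds = sqrt(361 + (dz/dθ)^2) dθ,
so the Lagrangian is L = sqrt(361 + z'^2).
L depends on z' only, not on z or θ, so ∂L/∂z = 0 and
    ∂L/∂z' = z' / sqrt(361 + z'^2).
The Euler-Lagrange equation gives
    d/dθ( z' / sqrt(361 + z'^2) ) = 0,
so z' is constant. Integrating once:
    z(θ) = a θ + b,
a helix on the cylinder (a straight line when the cylinder is unrolled). The constants a, b are determined by the endpoint conditions.
With endpoint conditions z(0) = 5 and z(π/4) = 6: from z(0) = b we get b = 5, and a·π/4 + 5 = 6 gives a = 4/π, so
    z(θ) = (4/π) θ + 5.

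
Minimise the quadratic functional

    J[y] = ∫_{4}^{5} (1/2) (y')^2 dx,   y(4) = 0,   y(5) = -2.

The Lagrangian is L = (1/2) (y')^2.
Compute ∂L/∂y = 0, ∂L/∂y' = y'.
The Euler-Lagrange equation d/dx(∂L/∂y') − ∂L/∂y = 0 reduces to
    y'' = 0.
Its general solution is
    y(x) = A x + B,
with A, B fixed by the endpoint conditions.
Applying the endpoint conditions y(4) = 0 and y(5) = -2: solve A·4 + B = 0 and A·5 + B = -2. Subtracting gives A(5 − 4) = -2 − 0, so A = -2, and B = 0 − A·4 = 8. Therefore
    y(x) = -2 x + 8.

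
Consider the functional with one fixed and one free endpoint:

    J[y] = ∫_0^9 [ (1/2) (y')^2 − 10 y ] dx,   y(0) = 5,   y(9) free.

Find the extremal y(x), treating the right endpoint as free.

The Lagrangian L = (1/2) (y')^2 − 10 y gives
    ∂L/∂y = −10,   ∂L/∂y' = y'.
Euler-Lagrange: d/dx(y') − (−10) = 0, i.e. y'' + 10 = 0, so
    y(x) = −(10/2) x^2 + C1 x + C2.
Fixed left endpoint y(0) = 5 ⇒ C2 = 5.
The right endpoint x = 9 is free, so the natural (transversality) condition is ∂L/∂y' |_{x=9} = 0, i.e. y'(9) = 0.
Compute y'(x) = −10 x + C1, so y'(9) = −90 + C1 = 0 ⇒ C1 = 90.
Therefore the extremal is
    y(x) = −5 x^2 + 90 x + 5.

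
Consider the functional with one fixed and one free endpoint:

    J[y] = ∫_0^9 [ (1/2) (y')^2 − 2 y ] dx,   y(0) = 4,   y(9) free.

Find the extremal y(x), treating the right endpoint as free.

The Lagrangian L = (1/2) (y')^2 − 2 y gives
    ∂L/∂y = −2,   ∂L/∂y' = y'.
Euler-Lagrange: d/dx(y') − (−2) = 0, i.e. y'' + 2 = 0, so
    y(x) = −(2/2) x^2 + C1 x + C2.
Fixed left endpoint y(0) = 4 ⇒ C2 = 4.
The right endpoint x = 9 is free, so the natural (transversality) condition is ∂L/∂y' |_{x=9} = 0, i.e. y'(9) = 0.
Compute y'(x) = −2 x + C1, so y'(9) = −18 + C1 = 0 ⇒ C1 = 18.
Therefore the extremal is
    y(x) = −x^2 + 18 x + 4.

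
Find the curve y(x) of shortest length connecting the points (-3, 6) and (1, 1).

Arc-length functional: J[y] = ∫ sqrt(1 + (y')^2) dx.
Lagrangian L = sqrt(1 + (y')^2) has no explicit y dependence, so ∂L/∂y = 0 and the Euler-Lagrange equation gives
    d/dx( y' / sqrt(1 + (y')^2) ) = 0  ⇒  y' / sqrt(1 + (y')^2) = const.
Hence y' is constant, so y(x) is affine.
Fitting the endpoints (-3, 6) and (1, 1):
    slope m = (1 − 6) / (1 − (-3)) = -5/4,
    intercept c = 6 − m·(-3) = 9/4.
Extremal: y(x) = (-5/4) x + 9/4.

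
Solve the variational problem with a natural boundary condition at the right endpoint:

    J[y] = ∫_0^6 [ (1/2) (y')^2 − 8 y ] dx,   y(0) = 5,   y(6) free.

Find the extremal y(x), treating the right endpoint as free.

The Lagrangian L = (1/2) (y')^2 − 8 y gives
    ∂L/∂y = −8,   ∂L/∂y' = y'.
Euler-Lagrange: d/dx(y') − (−8) = 0, i.e. y'' + 8 = 0, so
    y(x) = −(8/2) x^2 + C1 x + C2.
Fixed left endpoint y(0) = 5 ⇒ C2 = 5.
The right endpoint x = 6 is free, so the natural (transversality) condition is ∂L/∂y' |_{x=6} = 0, i.e. y'(6) = 0.
Compute y'(x) = −8 x + C1, so y'(6) = −48 + C1 = 0 ⇒ C1 = 48.
Therefore the extremal is
    y(x) = −4 x^2 + 48 x + 5.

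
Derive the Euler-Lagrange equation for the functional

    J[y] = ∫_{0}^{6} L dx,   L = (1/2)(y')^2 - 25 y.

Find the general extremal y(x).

The Lagrangian is L = (1/2)(y')^2 - 25 y.
∂L/∂y = -25.
∂L/∂y' = y'.
The Euler-Lagrange equation d/dx(∂L/∂y') − ∂L/∂y = 0 becomes:
    y'' + 25 = 0
General solution: y(x) = -(25/2) x^2 + A x + B, where A and B are arbitrary constants fixed by the endpoint conditions.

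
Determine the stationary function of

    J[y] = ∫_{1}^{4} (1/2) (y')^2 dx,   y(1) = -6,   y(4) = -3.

The Lagrangian is L = (1/2) (y')^2.
Compute ∂L/∂y = 0, ∂L/∂y' = y'.
The Euler-Lagrange equation d/dx(∂L/∂y') − ∂L/∂y = 0 reduces to
    y'' = 0.
Its general solution is
    y(x) = A x + B,
with A, B fixed by the endpoint conditions.
Applying the endpoint conditions y(1) = -6 and y(4) = -3: solve A·1 + B = -6 and A·4 + B = -3. Subtracting gives A(4 − 1) = -3 − -6, so A = 1, and B = -6 − A·1 = -7. Therefore
    y(x) = x - 7.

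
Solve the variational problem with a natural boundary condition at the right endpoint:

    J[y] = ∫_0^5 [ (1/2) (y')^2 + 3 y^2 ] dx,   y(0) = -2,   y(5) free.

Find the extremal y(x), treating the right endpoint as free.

The Lagrangian L = (1/2) (y')^2 + 3 y^2 gives
    ∂L/∂y = 6 y,   ∂L/∂y' = y'.
Euler-Lagrange: y'' − 6 y = 0.
With k = sqrt(6), the general solution is
    y(x) = A cosh(sqrt(6) x) + B sinh(sqrt(6) x).
Fixed left endpoint y(0) = -2 ⇒ A = -2.
The right endpoint x = 5 is free, so the natural (transversality) condition is ∂L/∂y' |_{x=5} = 0, i.e. y'(5) = 0.
Compute y'(x) = A k sinh(k x) + B k cosh(k x), so
    y'(5) = A k sinh(k·5) + B k cosh(k·5) = 0
    ⇒ B = −A tanh(k·5) = 2 tanh(sqrt(6)·5).
Therefore the extremal is
    y(x) = −2 cosh(sqrt(6) x) + 2 tanh(sqrt(6)·5) sinh(sqrt(6) x).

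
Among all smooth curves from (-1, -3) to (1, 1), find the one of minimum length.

Arc-length functional: J[y] = ∫ sqrt(1 + (y')^2) dx.
Lagrangian L = sqrt(1 + (y')^2) has no explicit y dependence, so ∂L/∂y = 0 and the Euler-Lagrange equation gives
    d/dx( y' / sqrt(1 + (y')^2) ) = 0  ⇒  y' / sqrt(1 + (y')^2) = const.
Hence y' is constant, so y(x) is affine.
Fitting the endpoints (-1, -3) and (1, 1):
    slope m = (1 − (-3)) / (1 − (-1)) = 2,
    intercept c = (-3) − m·(-1) = -1.
Extremal: y(x) = 2 x - 1.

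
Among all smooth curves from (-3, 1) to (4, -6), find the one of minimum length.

Arc-length functional: J[y] = ∫ sqrt(1 + (y')^2) dx.
Lagrangian L = sqrt(1 + (y')^2) has no explicit y dependence, so ∂L/∂y = 0 and the Euler-Lagrange equation gives
    d/dx( y' / sqrt(1 + (y')^2) ) = 0  ⇒  y' / sqrt(1 + (y')^2) = const.
Hence y' is constant, so y(x) is affine.
Fitting the endpoints (-3, 1) and (4, -6):
    slope m = ((-6) − 1) / (4 − (-3)) = -1,
    intercept c = 1 − m·(-3) = -2.
Extremal: y(x) = -x - 2.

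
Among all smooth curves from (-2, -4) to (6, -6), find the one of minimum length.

Arc-length functional: J[y] = ∫ sqrt(1 + (y')^2) dx.
Lagrangian L = sqrt(1 + (y')^2) has no explicit y dependence, so ∂L/∂y = 0 and the Euler-Lagrange equation gives
    d/dx( y' / sqrt(1 + (y')^2) ) = 0  ⇒  y' / sqrt(1 + (y')^2) = const.
Hence y' is constant, so y(x) is affine.
Fitting the endpoints (-2, -4) and (6, -6):
    slope m = ((-6) − (-4)) / (6 − (-2)) = -1/4,
    intercept c = (-4) − m·(-2) = -9/2.
Extremal: y(x) = (-1/4) x - 9/2.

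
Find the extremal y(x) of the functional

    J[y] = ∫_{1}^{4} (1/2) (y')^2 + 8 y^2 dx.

The Lagrangian is L = (1/2) (y')^2 + 8 y^2.
Compute ∂L/∂y = 16y, ∂L/∂y' = y'.
The Euler-Lagrange equation d/dx(∂L/∂y') − ∂L/∂y = 0 reduces to
    y'' − 16 y = 0.
Its general solution is
    y(x) = A e^(4x) + B e^(−4x),
with A, B fixed by the endpoint conditions.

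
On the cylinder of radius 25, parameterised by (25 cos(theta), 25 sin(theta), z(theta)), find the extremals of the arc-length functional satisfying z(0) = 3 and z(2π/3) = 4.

Parameterise the cylinder of radius R = 25 as
    r(θ) = (25 cos θ, 25 sin θ, z(θ)).
The arc-length element is
    ds = sqrt(625 + (dz/dθ)^2) dθ,
so the Lagrangian is L = sqrt(625 + z'^2).
L depends on z' only, not on z or θ, so ∂L/∂z = 0 and
    ∂L/∂z' = z' / sqrt(625 + z'^2).
The Euler-Lagrange equation gives
    d/dθ( z' / sqrt(625 + z'^2) ) = 0,
so z' is constant. Integrating once:
    z(θ) = a θ + b,
a helix on the cylinder (a straight line when the cylinder is unrolled). The constants a, b are determined by the endpoint conditions.
With endpoint conditions z(0) = 3 and z(2π/3) = 4: from z(0) = b we get b = 3, and a·2π/3 + 3 = 4 gives a = 3/(2π), so
    z(θ) = (3/(2π)) θ + 3.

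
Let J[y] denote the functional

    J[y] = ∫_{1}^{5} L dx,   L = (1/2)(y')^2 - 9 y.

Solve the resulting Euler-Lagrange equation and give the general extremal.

The Lagrangian is L = (1/2)(y')^2 - 9 y.
∂L/∂y = -9.
∂L/∂y' = y'.
The Euler-Lagrange equation d/dx(∂L/∂y') − ∂L/∂y = 0 becomes:
    y'' + 9 = 0
General solution: y(x) = -(9/2) x^2 + A x + B, where A and B are arbitrary constants fixed by the endpoint conditions.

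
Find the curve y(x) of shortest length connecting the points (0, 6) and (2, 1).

Arc-length functional: J[y] = ∫ sqrt(1 + (y')^2) dx.
Lagrangian L = sqrt(1 + (y')^2) has no explicit y dependence, so ∂L/∂y = 0 and the Euler-Lagrange equation gives
    d/dx( y' / sqrt(1 + (y')^2) ) = 0  ⇒  y' / sqrt(1 + (y')^2) = const.
Hence y' is constant, so y(x) is affine.
Fitting the endpoints (0, 6) and (2, 1):
    slope m = (1 − 6) / (2 − 0) = -5/2,
    intercept c = 6 − m·0 = 6.
Extremal: y(x) = (-5/2) x + 6.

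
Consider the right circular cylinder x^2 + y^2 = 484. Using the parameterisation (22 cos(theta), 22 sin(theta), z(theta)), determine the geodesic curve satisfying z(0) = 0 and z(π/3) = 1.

Parameterise the cylinder of radius R = 22 as
    r(θ) = (22 cos θ, 22 sin θ, z(θ)).
The arc-length element is
    ds = sqrt(484 + (dz/dθ)^2) dθ,
so the Lagrangian is L = sqrt(484 + z'^2).
L depends on z' only, not on z or θ, so ∂L/∂z = 0 and
    ∂L/∂z' = z' / sqrt(484 + z'^2).
The Euler-Lagrange equation gives
    d/dθ( z' / sqrt(484 + z'^2) ) = 0,
so z' is constant. Integrating once:
    z(θ) = a θ + b,
a helix on the cylinder (a straight line when the cylinder is unrolled). The constants a, b are determined by the endpoint conditions.
With endpoint conditions z(0) = 0 and z(π/3) = 1: from z(0) = b we get b = 0, and a·π/3 + 0 = 1 gives a = 3/π, so
    z(θ) = (3/π) θ.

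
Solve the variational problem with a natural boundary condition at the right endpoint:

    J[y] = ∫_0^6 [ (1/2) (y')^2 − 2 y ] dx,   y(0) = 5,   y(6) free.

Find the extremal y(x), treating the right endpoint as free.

The Lagrangian L = (1/2) (y')^2 − 2 y gives
    ∂L/∂y = −2,   ∂L/∂y' = y'.
Euler-Lagrange: d/dx(y') − (−2) = 0, i.e. y'' + 2 = 0, so
    y(x) = −(2/2) x^2 + C1 x + C2.
Fixed left endpoint y(0) = 5 ⇒ C2 = 5.
The right endpoint x = 6 is free, so the natural (transversality) condition is ∂L/∂y' |_{x=6} = 0, i.e. y'(6) = 0.
Compute y'(x) = −2 x + C1, so y'(6) = −12 + C1 = 0 ⇒ C1 = 12.
Therefore the extremal is
    y(x) = −x^2 + 12 x + 5.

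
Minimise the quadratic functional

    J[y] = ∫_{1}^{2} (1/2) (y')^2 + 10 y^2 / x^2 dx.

The Lagrangian is L = (1/2) (y')^2 + 10 y^2 / x^2.
Compute ∂L/∂y = 20y/x^2, ∂L/∂y' = y'.
The Euler-Lagrange equation d/dx(∂L/∂y') − ∂L/∂y = 0 reduces to
    y'' − 20/x^2 · y = 0  (x > 0).
Its general solution is
    y(x) = A x^5 + B x^(-4),
with A, B fixed by the endpoint conditions.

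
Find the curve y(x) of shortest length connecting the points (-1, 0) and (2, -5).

Arc-length functional: J[y] = ∫ sqrt(1 + (y')^2) dx.
Lagrangian L = sqrt(1 + (y')^2) has no explicit y dependence, so ∂L/∂y = 0 and the Euler-Lagrange equation gives
    d/dx( y' / sqrt(1 + (y')^2) ) = 0  ⇒  y' / sqrt(1 + (y')^2) = const.
Hence y' is constant, so y(x) is affine.
Fitting the endpoints (-1, 0) and (2, -5):
    slope m = ((-5) − 0) / (2 − (-1)) = -5/3,
    intercept c = 0 − m·(-1) = -5/3.
Extremal: y(x) = (-5/3) x - 5/3.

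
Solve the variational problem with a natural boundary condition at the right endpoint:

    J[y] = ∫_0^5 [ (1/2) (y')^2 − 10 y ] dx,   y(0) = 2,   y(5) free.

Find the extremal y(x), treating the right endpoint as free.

The Lagrangian L = (1/2) (y')^2 − 10 y gives
    ∂L/∂y = −10,   ∂L/∂y' = y'.
Euler-Lagrange: d/dx(y') − (−10) = 0, i.e. y'' + 10 = 0, so
    y(x) = −(10/2) x^2 + C1 x + C2.
Fixed left endpoint y(0) = 2 ⇒ C2 = 2.
The right endpoint x = 5 is free, so the natural (transversality) condition is ∂L/∂y' |_{x=5} = 0, i.e. y'(5) = 0.
Compute y'(x) = −10 x + C1, so y'(5) = −50 + C1 = 0 ⇒ C1 = 50.
Therefore the extremal is
    y(x) = −5 x^2 + 50 x + 2.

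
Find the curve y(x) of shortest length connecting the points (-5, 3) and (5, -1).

Arc-length functional: J[y] = ∫ sqrt(1 + (y')^2) dx.
Lagrangian L = sqrt(1 + (y')^2) has no explicit y dependence, so ∂L/∂y = 0 and the Euler-Lagrange equation gives
    d/dx( y' / sqrt(1 + (y')^2) ) = 0  ⇒  y' / sqrt(1 + (y')^2) = const.
Hence y' is constant, so y(x) is affine.
Fitting the endpoints (-5, 3) and (5, -1):
    slope m = ((-1) − 3) / (5 − (-5)) = -2/5,
    intercept c = 3 − m·(-5) = 1.
Extremal: y(x) = (-2/5) x + 1.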